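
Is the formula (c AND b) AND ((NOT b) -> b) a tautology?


Build the truth table over {b, c}:
b | c | φ
---------
F | F | F
T | F | F
F | T | F
T | T | T
Counterexample at row 1: with b=F, c=F, the formula is F.

No, it is not a tautology.


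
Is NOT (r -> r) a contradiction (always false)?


Truth table over {r}:
r | φ
-----
F | F
T | F
Every row is false.

Yes, it is a contradiction.


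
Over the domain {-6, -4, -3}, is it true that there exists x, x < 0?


Evaluate the predicate on each element: -6:T, -4:T, -3:T.
Witness x = -6 satisfies the predicate.

T


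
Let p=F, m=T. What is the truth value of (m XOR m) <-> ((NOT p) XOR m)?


Substitute p=F, m=T:
m XOR m = T XOR T = F
NOT p = T
(NOT p) XOR m = T XOR T = F
(m XOR m) <-> ((NOT p) XOR m) = F <-> F = T

T


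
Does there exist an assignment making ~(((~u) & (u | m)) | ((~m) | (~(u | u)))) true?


Search for a satisfying assignment over {m, u}.
Try m=True, u=True: the formula evaluates to True.
A satisfying assignment exists.

Satisfiable.


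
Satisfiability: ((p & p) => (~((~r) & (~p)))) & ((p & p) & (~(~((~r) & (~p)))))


Check all 4 assignments over {p, r}:
p | r | φ
---------
False | False | False
True | False | False
False | True | False
True | True | False
No assignment makes the formula true.

Unsatisfiable.


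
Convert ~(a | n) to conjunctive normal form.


Step 1: Apply De Morgan: ¬(a ∨ n) = ¬a ∧ ¬n.

(~a) & (~n)


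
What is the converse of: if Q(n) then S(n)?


The converse of (P → Q) is (Q → P). It is not in general equivalent to the original.
Here P = 'Q(n)' and Q = 'S(n)'.

If S(n), then Q(n).


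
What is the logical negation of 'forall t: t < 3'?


¬(forall x: φ) = exists x: ¬φ, and ¬(exists x: φ) = forall x: ¬φ.
Apply to the universal statement.

exists t: ~(t < 3)


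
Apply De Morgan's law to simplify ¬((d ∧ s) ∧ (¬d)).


De Morgan: the negation of a conjunction is the disjunction of the negations.
Distribute ¬ across ∧, flipping it to ∨, and negate each literal.

((¬d) ∨ (¬s)) ∨ d


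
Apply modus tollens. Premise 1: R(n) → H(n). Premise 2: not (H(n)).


Modus tollens: from (P → Q) and ¬Q, infer ¬P.
Q = 'H(n)' is denied; since P → Q, P must also fail.

Not (R(n)).


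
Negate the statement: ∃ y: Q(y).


¬(∀ x: φ) = ∃ x: ¬φ, and ¬(∃ x: φ) = ∀ x: ¬φ.
Apply to the existential statement.

∀ y: ¬(Q(y))


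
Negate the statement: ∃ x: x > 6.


¬(∀ x: φ) = ∃ x: ¬φ, and ¬(∃ x: φ) = ∀ x: ¬φ.
Apply to the existential statement.

∀ x: ¬(x > 6)


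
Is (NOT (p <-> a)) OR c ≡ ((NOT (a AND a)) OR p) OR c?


Compare truth tables:
a | c | p | φ | ψ
-----------------
F | F | F | F | T
T | F | F | T | F
F | T | F | T | T
T | T | F | T | T
F | F | T | T | T
T | F | T | F | T
F | T | T | T | T
T | T | T | T | T
They differ at row 1 (a=F, c=F, p=F): φ=F but ψ=T.

No, they are not logically equivalent.


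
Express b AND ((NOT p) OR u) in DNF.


Step 1: Distribute ∧ over ∨: b ∧ ((¬p) ∨ u) = (b ∧ (¬p)) ∨ (b ∧ u).

(b AND (NOT p)) OR (b AND u)


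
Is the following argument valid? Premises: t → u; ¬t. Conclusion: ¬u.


This is denying the antecedent (fallacy). There exist truth assignments where the premises are all true but the conclusion is false.

Invalid.


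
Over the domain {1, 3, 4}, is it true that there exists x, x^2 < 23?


Evaluate the predicate on each element: 1:T, 3:T, 4:T.
Witness x = 1 satisfies the predicate.

T


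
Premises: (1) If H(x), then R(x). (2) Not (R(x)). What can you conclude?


Modus tollens: from (P → Q) and ¬Q, infer ¬P.
Q = 'R(x)' is denied; since P → Q, P must also fail.

Not (H(x)).


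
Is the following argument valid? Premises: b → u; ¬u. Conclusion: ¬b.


This matches the form of modus tollens: the conclusion follows in every model of the premises.

Valid.


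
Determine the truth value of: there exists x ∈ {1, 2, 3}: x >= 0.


Evaluate the predicate on each element: 1:T, 2:T, 3:T.
Witness x = 1 satisfies the predicate.

T


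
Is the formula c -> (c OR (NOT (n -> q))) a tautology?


Build the truth table over {c, n, q}:
c | n | q | φ
-------------
F | F | F | T
T | F | F | T
F | T | F | T
T | T | F | T
F | F | T | T
T | F | T | T
F | T | T | T
T | T | T | T
Every row evaluates to true.

Yes, it is a tautology.


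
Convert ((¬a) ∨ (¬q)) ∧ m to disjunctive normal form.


Step 1: Distribute ∧ over ∨: ((¬a) ∨ (¬q)) ∧ m = ((¬a) ∧ m) ∨ ((¬q) ∧ m).

((¬a) ∧ m) ∨ ((¬q) ∧ m)


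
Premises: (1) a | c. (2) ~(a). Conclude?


Disjunctive syllogism: from (P ∨ Q) and ¬P, infer Q.
One disjunct, 'a', is ruled out; the other must hold.

c


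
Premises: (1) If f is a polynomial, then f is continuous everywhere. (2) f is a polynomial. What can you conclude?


Modus ponens: from (P → Q) and P, infer Q.
P = 'f is a polynomial' is asserted, and P → Q holds, so Q follows.

f is continuous everywhere.


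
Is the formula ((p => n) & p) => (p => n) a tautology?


Build the truth table over {n, p}:
n | p | φ
---------
False | False | True
True | False | True
False | True | True
True | True | True
Every row evaluates to true.

Yes, it is a tautology.


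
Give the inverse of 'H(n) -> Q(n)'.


The inverse of (P → Q) is (¬P → ¬Q). It is equivalent to the converse, not to the original.
Here P = 'H(n)' and Q = 'Q(n)'.

If not (H(n)), then not (Q(n)).


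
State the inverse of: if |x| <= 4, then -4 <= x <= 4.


The inverse of (P → Q) is (¬P → ¬Q). It is equivalent to the converse, not to the original.
Here P = '|x| <= 4' and Q = '-4 <= x <= 4'.

If not (|x| <= 4), then not (-4 <= x <= 4).


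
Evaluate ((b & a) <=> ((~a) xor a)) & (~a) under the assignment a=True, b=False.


Substitute a=True, b=False:
b & a = False & True = False
~a = False
(~a) xor a = False xor True = True
(b & a) <=> ((~a) xor a) = False <=> True = False
~a = False
((b & a) <=> ((~a) xor a)) & (~a) = False & False = False

False


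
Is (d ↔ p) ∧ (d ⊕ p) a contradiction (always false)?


Truth table over {d, p}:
d | p | φ
---------
F | F | F
T | F | F
F | T | F
T | T | F
Every row is false.

Yes, it is a contradiction.


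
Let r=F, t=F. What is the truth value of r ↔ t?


Substitute r=F, t=F:
r ↔ t = F ↔ F = T

T


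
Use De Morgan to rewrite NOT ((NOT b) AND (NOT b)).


De Morgan: the negation of a conjunction is the disjunction of the negations.
Distribute NOT across AND, flipping it to OR, and negate each literal.

b OR b


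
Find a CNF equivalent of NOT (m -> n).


Step 1: Rewrite m → n as ¬m ∨ n.
Step 2: Negate: ¬(¬m ∨ n) = m ∧ ¬n (De Morgan + double negation).

m AND (NOT n)


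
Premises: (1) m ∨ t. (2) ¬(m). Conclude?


Disjunctive syllogism: from (P ∨ Q) and ¬P, infer Q.
One disjunct, 'm', is ruled out; the other must hold.

t


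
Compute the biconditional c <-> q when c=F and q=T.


Biconditional is true when both operands have the same truth value.
Substitute: c=F, q=T.
F <-> T evaluates to F.

F


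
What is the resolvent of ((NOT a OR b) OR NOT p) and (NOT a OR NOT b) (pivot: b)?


The clauses contain complementary literals b and NOTb.
Resolution eliminates this pair and disjoins the remaining literals (merging duplicates).

(NOT p OR NOT a)


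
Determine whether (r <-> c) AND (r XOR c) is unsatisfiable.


Truth table over {c, r}:
c | r | φ
---------
F | F | F
T | F | F
F | T | F
T | T | F
Every row is false.

Yes, it is a contradiction.


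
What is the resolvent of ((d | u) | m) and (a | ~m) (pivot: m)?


The clauses contain complementary literals m and ~m.
Resolution eliminates this pair and disjoins the remaining literals (merging duplicates).

((d | u) | a)


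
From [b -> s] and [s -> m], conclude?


Hypothetical syllogism: from (P → Q) and (Q → R), infer (P → R).
Chain the two implications through the shared middle term 's'.

b -> m


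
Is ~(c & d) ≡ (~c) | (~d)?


Compare truth tables:
c | d | φ | ψ
-------------
False | False | True | True
True | False | True | True
False | True | True | True
True | True | False | False
The columns φ and ψ agree on every row.

Yes, they are logically equivalent.


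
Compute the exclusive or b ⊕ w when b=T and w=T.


Exclusive or is true when exactly one operand is true.
Substitute: b=T, w=T.
T ⊕ T evaluates to F.

F


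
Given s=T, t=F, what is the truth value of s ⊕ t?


Exclusive or is true when exactly one operand is true.
Substitute: s=T, t=F.
T ⊕ F evaluates to T.

T


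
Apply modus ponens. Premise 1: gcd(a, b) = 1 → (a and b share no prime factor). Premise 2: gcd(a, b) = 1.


Modus ponens: from (P → Q) and P, infer Q.
P = 'gcd(a, b) = 1' is asserted, and P → Q holds, so Q follows.

(a and b share no prime factor).


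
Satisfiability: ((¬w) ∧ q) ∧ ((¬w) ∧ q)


Search for a satisfying assignment over {q, w}.
Try q=T, w=F: the formula evaluates to T.
A satisfying assignment exists.

Satisfiable.


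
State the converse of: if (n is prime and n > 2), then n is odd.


The converse of (P → Q) is (Q → P). It is not in general equivalent to the original.
Here P = '(n is prime and n > 2)' and Q = 'n is odd'.

If n is odd, then (n is prime and n > 2).


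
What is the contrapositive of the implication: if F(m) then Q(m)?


The contrapositive of (P → Q) is (¬Q → ¬P); it is logically equivalent to the original.
Here P = 'F(m)' and Q = 'Q(m)'.

If not (Q(m)), then not (F(m)).


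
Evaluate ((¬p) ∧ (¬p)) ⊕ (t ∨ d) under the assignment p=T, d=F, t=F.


Substitute p=T, d=F, t=F:
¬p = F
¬p = F
(¬p) ∧ (¬p) = F ∧ F = F
t ∨ d = F ∨ F = F
((¬p) ∧ (¬p)) ⊕ (t ∨ d) = F ⊕ F = F

F


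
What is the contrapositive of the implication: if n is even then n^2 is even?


The contrapositive of (P → Q) is (¬Q → ¬P); it is logically equivalent to the original.
Here P = 'n is even' and Q = 'n^2 is even'.

If not (n^2 is even), then not (n is even).


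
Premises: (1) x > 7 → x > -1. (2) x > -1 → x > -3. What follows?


Hypothetical syllogism: from (P → Q) and (Q → R), infer (P → R).
Chain the two implications through the shared middle term 'x > -1'.

x > 7 → x > -3


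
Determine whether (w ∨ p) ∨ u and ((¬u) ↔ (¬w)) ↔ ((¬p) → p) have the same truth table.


Compare truth tables:
p | u | w | φ | ψ
-----------------
F | F | F | F | F
T | F | F | T | T
F | T | F | T | T
T | T | F | T | F
F | F | T | T | T
T | F | T | T | F
F | T | T | T | F
T | T | T | T | T
They differ at row 4 (p=T, u=T, w=F): φ=T but ψ=F.

No, they are not logically equivalent.


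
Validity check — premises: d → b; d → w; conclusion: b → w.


This is (no valid rule). There exist truth assignments where the premises are all true but the conclusion is false.

Invalid.


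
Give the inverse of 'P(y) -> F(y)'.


The inverse of (P → Q) is (¬P → ¬Q). It is equivalent to the converse, not to the original.
Here P = 'P(y)' and Q = 'F(y)'.

If not (P(y)), then not (F(y)).


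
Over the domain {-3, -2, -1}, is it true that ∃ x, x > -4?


Evaluate the predicate on each element: -3:T, -2:T, -1:T.
Witness x = -3 satisfies the predicate.

T


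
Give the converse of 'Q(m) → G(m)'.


The converse of (P → Q) is (Q → P). It is not in general equivalent to the original.
Here P = 'Q(m)' and Q = 'G(m)'.

If G(m), then Q(m).


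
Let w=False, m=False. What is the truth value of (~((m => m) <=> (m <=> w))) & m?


Substitute w=False, m=False:
m => m = False => False = True
m <=> w = False <=> False = True
(m => m) <=> (m <=> w) = True <=> True = True
~((m => m) <=> (m <=> w)) = False
(~((m => m) <=> (m <=> w))) & m = False & False = False

False


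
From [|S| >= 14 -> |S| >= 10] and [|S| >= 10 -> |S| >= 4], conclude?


Hypothetical syllogism: from (P → Q) and (Q → R), infer (P → R).
Chain the two implications through the shared middle term '|S| >= 10'.

|S| >= 14 -> |S| >= 4


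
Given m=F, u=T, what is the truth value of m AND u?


Conjunction is true only when both operands are true.
Substitute: m=F, u=T.
F AND T evaluates to F.

F


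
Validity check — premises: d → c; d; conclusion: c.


This matches the form of modus ponens: the conclusion follows in every model of the premises.

Valid.


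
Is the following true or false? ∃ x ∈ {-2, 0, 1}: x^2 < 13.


Evaluate the predicate on each element: -2:T, 0:T, 1:T.
Witness x = -2 satisfies the predicate.

T


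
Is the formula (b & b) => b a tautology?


Build the truth table over {b}:
b | φ
-----
False | True
True | True
Every row evaluates to true.

Yes, it is a tautology.


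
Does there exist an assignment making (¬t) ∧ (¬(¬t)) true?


Check all 2 assignments over {t}:
t | φ
-----
F | F
T | F
No assignment makes the formula true.

Unsatisfiable.


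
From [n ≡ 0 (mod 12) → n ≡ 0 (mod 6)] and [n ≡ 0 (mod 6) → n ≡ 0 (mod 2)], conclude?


Hypothetical syllogism: from (P → Q) and (Q → R), infer (P → R).
Chain the two implications through the shared middle term 'n ≡ 0 (mod 6)'.

n ≡ 0 (mod 12) → n ≡ 0 (mod 2)


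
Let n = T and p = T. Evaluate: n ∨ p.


Disjunction is false only when both operands are false.
Substitute: n=T, p=T.
T ∨ T evaluates to T.

T


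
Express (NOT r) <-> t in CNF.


Step 1: Rewrite (¬r) ↔ t as ((¬r) → t) ∧ (t → (¬r)).
Step 2: Rewrite each implication as a disjunction.
Step 3: Eliminate any double negations (¬¬X = X).

(r OR t) AND ((NOT t) OR (NOT r))


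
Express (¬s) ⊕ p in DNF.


Step 1: (¬s) ⊕ p is true exactly when they disagree: ((¬s) ∧ ¬p) ∨ (¬(¬s) ∧ p).
Step 2: Eliminate any double negations (¬¬X = X).

((¬s) ∧ (¬p)) ∨ (s ∧ p)


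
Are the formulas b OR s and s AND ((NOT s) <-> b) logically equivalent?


Compare truth tables:
b | s | φ | ψ
-------------
F | F | F | F
T | F | T | F
F | T | T | T
T | T | T | F
They differ at row 2 (b=T, s=F): φ=T but ψ=F.

No, they are not logically equivalent.


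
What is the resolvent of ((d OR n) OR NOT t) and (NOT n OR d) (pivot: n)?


The clauses contain complementary literals n and NOTn.
Resolution eliminates this pair and disjoins the remaining literals (merging duplicates).

(NOT t OR d)


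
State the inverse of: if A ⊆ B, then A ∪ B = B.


The inverse of (P → Q) is (¬P → ¬Q). It is equivalent to the converse, not to the original.
Here P = 'A ⊆ B' and Q = 'A ∪ B = B'.

If not (A ⊆ B), then not (A ∪ B = B).


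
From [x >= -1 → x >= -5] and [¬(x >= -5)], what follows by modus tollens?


Modus tollens: from (P → Q) and ¬Q, infer ¬P.
Q = 'x >= -5' is denied; since P → Q, P must also fail.

Not (x >= -1).


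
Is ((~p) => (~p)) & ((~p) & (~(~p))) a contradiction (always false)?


Truth table over {p}:
p | φ
-----
False | False
True | False
Every row is false.

Yes, it is a contradiction.


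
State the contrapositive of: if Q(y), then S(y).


The contrapositive of (P → Q) is (¬Q → ¬P); it is logically equivalent to the original.
Here P = 'Q(y)' and Q = 'S(y)'.

If not (S(y)), then not (Q(y)).


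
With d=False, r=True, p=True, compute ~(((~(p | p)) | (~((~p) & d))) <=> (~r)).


Substitute d=False, r=True, p=True:
p | p = True | True = True
~(p | p) = False
~p = False
(~p) & d = False & False = False
~((~p) & d) = True
(~(p | p)) | (~((~p) & d)) = False | True = True
~r = False
((~(p | p)) | (~((~p) & d))) <=> (~r) = True <=> False = False
~(((~(p | p)) | (~((~p) & d))) <=> (~r)) = True

True


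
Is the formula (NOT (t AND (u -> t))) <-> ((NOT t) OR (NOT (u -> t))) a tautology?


Build the truth table over {t, u}:
t | u | φ
---------
F | F | T
T | F | T
F | T | T
T | T | T
Every row evaluates to true.

Yes, it is a tautology.


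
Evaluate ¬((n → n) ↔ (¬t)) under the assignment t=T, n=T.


Substitute t=T, n=T:
n → n = T → T = T
¬t = F
(n → n) ↔ (¬t) = T ↔ F = F
¬((n → n) ↔ (¬t)) = T

T


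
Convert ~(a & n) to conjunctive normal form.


Step 1: Apply De Morgan: ¬(a ∧ n) = ¬a ∨ ¬n.

(~a) | (~n)


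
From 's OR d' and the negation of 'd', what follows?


Disjunctive syllogism: from (P ∨ Q) and ¬P, infer Q.
One disjunct, 'd', is ruled out; the other must hold.

s


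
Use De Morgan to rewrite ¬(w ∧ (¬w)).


De Morgan: the negation of a conjunction is the disjunction of the negations.
Distribute ¬ across ∧, flipping it to ∨, and negate each literal.

(¬w) ∨ w


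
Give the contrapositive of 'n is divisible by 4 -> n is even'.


The contrapositive of (P → Q) is (¬Q → ¬P); it is logically equivalent to the original.
Here P = 'n is divisible by 4' and Q = 'n is even'.

If not (n is even), then not (n is divisible by 4).


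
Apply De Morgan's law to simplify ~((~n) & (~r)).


De Morgan: the negation of a conjunction is the disjunction of the negations.
Distribute ~ across &, flipping it to |, and negate each literal.

n | r


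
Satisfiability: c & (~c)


Check all 2 assignments over {c}:
c | φ
-----
False | False
True | False
No assignment makes the formula true.

Unsatisfiable.


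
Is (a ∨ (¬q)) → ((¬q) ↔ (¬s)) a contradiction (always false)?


Truth table over {a, q, s}:
a | q | s | φ
-------------
F | F | F | T
T | F | F | T
F | T | F | T
T | T | F | F
F | F | T | F
T | F | T | F
F | T | T | T
T | T | T | T
Satisfying assignment at row 1: a=F, q=F, s=F gives T.

No, it is not a contradiction.


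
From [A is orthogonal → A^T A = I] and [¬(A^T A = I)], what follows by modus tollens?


Modus tollens: from (P → Q) and ¬Q, infer ¬P.
Q = 'A^T A = I' is denied; since P → Q, P must also fail.

Not (A is orthogonal).


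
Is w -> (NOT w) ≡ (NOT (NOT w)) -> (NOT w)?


Compare truth tables:
w | φ | ψ
---------
F | T | T
T | F | F
The columns φ and ψ agree on every row.

Yes, they are logically equivalent.


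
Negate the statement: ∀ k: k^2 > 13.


¬(∀ x: φ) = ∃ x: ¬φ, and ¬(∃ x: φ) = ∀ x: ¬φ.
Apply to the universal statement.

∃ k: ¬(k^2 > 13)


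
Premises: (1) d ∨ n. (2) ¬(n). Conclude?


Disjunctive syllogism: from (P ∨ Q) and ¬P, infer Q.
One disjunct, 'n', is ruled out; the other must hold.

d


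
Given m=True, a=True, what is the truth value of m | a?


Disjunction is false only when both operands are false.
Substitute: m=True, a=True.
True | True evaluates to True.

True


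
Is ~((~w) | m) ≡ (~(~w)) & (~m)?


Compare truth tables:
m | w | φ | ψ
-------------
False | False | False | False
True | False | False | False
False | True | True | True
True | True | False | False
The columns φ and ψ agree on every row.

Yes, they are logically equivalent.


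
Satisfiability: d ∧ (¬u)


Search for a satisfying assignment over {d, u}.
Try d=T, u=F: the formula evaluates to T.
A satisfying assignment exists.

Satisfiable.


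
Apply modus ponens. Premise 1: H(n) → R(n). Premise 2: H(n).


Modus ponens: from (P → Q) and P, infer Q.
P = 'H(n)' is asserted, and P → Q holds, so Q follows.

R(n).


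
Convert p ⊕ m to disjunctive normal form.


Step 1: p ⊕ m is true exactly when they disagree: (p ∧ ¬m) ∨ (¬p ∧ m).

(p ∧ (¬m)) ∨ ((¬p) ∧ m)


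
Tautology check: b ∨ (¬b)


Build the truth table over {b}:
b | φ
-----
F | T
T | T
Every row evaluates to true.

Yes, it is a tautology.


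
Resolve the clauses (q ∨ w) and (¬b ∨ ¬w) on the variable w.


The clauses contain complementary literals w and ¬w.
Resolution eliminates this pair and disjoins the remaining literals (merging duplicates).

(q ∨ ¬b)


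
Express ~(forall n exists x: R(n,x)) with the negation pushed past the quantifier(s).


Negation flips each quantifier (∀↔∃) and negates the inner predicate.
¬(forall n exists x: φ) = exists n forall x: ¬φ.

exists n forall x: ~(R(n,x))


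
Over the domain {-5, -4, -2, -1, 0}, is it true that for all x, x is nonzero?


Evaluate the predicate on each element: -5:T, -4:T, -2:T, -1:T, 0:F.
Counterexample x = 0 fails the predicate.

F


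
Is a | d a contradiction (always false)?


Truth table over {a, d}:
a | d | φ
---------
False | False | False
True | False | True
False | True | True
True | True | True
Satisfying assignment at row 2: a=True, d=False gives True.

No, it is not a contradiction.


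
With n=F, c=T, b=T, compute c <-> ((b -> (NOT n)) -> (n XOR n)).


Substitute n=F, c=T, b=T:
NOT n = T
b -> (NOT n) = T -> T = T
n XOR n = F XOR F = F
(b -> (NOT n)) -> (n XOR n) = T -> F = F
c <-> ((b -> (NOT n)) -> (n XOR n)) = T <-> F = F

F


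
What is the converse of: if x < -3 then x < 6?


The converse of (P → Q) is (Q → P). It is not in general equivalent to the original.
Here P = 'x < -3' and Q = 'x < 6'.

If x < 6, then x < -3.


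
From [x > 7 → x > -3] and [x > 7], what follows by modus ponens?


Modus ponens: from (P → Q) and P, infer Q.
P = 'x > 7' is asserted, and P → Q holds, so Q follows.

x > -3.


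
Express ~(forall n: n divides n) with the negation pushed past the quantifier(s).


¬(forall x: φ) = exists x: ¬φ, and ¬(exists x: φ) = forall x: ¬φ.
Apply to the universal statement.

exists n: ~(n divides n)


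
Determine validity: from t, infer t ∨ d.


This matches the form of disjunction introduction: the conclusion follows in every model of the premises.

Valid.


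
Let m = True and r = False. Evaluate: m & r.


Conjunction is true only when both operands are true.
Substitute: m=True, r=False.
True & False evaluates to False.

False


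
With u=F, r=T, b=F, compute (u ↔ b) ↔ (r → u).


Substitute u=F, r=T, b=F:
u ↔ b = F ↔ F = T
r → u = T → F = F
(u ↔ b) ↔ (r → u) = T ↔ F = F

F


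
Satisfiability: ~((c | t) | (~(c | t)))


Check all 4 assignments over {c, t}:
c | t | φ
---------
False | False | False
True | False | False
False | True | False
True | True | False
No assignment makes the formula true.

Unsatisfiable.


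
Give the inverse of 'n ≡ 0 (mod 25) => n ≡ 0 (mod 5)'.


The inverse of (P → Q) is (¬P → ¬Q). It is equivalent to the converse, not to the original.
Here P = 'n ≡ 0 (mod 25)' and Q = 'n ≡ 0 (mod 5)'.

If not (n ≡ 0 (mod 25)), then not (n ≡ 0 (mod 5)).


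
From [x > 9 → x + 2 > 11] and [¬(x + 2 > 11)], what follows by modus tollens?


Modus tollens: from (P → Q) and ¬Q, infer ¬P.
Q = 'x + 2 > 11' is denied; since P → Q, P must also fail.

Not (x > 9).


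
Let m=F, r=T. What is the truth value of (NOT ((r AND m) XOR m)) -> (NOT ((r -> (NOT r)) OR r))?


Substitute m=F, r=T:
r AND m = T AND F = F
(r AND m) XOR m = F XOR F = F
NOT ((r AND m) XOR m) = T
NOT r = F
r -> (NOT r) = T -> F = F
(r -> (NOT r)) OR r = F OR T = T
NOT ((r -> (NOT r)) OR r) = F
(NOT ((r AND m) XOR m)) -> (NOT ((r -> (NOT r)) OR r)) = T -> F = F

F


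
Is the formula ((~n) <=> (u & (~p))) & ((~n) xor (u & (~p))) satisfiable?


Check all 8 assignments over {n, p, u}:
n | p | u | φ
-------------
False | False | False | False
True | False | False | False
False | True | False | False
True | True | False | False
False | False | True | False
True | False | True | False
False | True | True | False
True | True | True | False
No assignment makes the formula true.

Unsatisfiable.


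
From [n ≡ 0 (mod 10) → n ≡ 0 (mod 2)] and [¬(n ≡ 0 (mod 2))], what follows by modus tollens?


Modus tollens: from (P → Q) and ¬Q, infer ¬P.
Q = 'n ≡ 0 (mod 2)' is denied; since P → Q, P must also fail.

Not (n ≡ 0 (mod 10)).


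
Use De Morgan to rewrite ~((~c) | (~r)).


De Morgan: the negation of a disjunction is the conjunction of the negations.
Distribute ~ across |, flipping it to &, and negate each literal.

c & r


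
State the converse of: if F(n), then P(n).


The converse of (P → Q) is (Q → P). It is not in general equivalent to the original.
Here P = 'F(n)' and Q = 'P(n)'.

If P(n), then F(n).


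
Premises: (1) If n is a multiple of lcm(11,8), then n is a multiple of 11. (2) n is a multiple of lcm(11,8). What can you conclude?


Modus ponens: from (P → Q) and P, infer Q.
P = 'n is a multiple of lcm(11,8)' is asserted, and P → Q holds, so Q follows.

n is a multiple of 11.


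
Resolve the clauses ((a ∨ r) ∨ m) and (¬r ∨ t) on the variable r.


The clauses contain complementary literals r and ¬r.
Resolution eliminates this pair and disjoins the remaining literals (merging duplicates).

((m ∨ a) ∨ t)


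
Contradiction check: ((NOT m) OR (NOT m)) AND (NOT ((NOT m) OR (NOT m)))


Truth table over {m}:
m | φ
-----
F | F
T | F
Every row is false.

Yes, it is a contradiction.


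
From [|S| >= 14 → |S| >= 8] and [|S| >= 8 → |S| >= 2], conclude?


Hypothetical syllogism: from (P → Q) and (Q → R), infer (P → R).
Chain the two implications through the shared middle term '|S| >= 8'.

|S| >= 14 → |S| >= 2


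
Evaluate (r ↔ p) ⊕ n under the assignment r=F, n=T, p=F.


Substitute r=F, n=T, p=F:
r ↔ p = F ↔ F = T
(r ↔ p) ⊕ n = T ⊕ T = F

F


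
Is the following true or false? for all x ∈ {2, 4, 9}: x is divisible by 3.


Evaluate the predicate on each element: 2:F, 4:F, 9:T.
Counterexample x = 2 fails the predicate.

F


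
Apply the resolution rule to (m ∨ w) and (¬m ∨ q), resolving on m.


The clauses contain complementary literals m and ¬m.
Resolution eliminates this pair and disjoins the remaining literals (merging duplicates).

(w ∨ q)


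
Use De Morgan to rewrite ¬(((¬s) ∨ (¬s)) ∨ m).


De Morgan: the negation of a disjunction is the conjunction of the negations.
Distribute ¬ across ∨, flipping it to ∧, and negate each literal.

(s ∧ s) ∧ (¬m)


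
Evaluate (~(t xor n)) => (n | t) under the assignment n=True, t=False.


Substitute n=True, t=False:
t xor n = False xor True = True
~(t xor n) = False
n | t = True | False = True
(~(t xor n)) => (n | t) = False => True = True

True


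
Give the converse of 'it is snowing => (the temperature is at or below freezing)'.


The converse of (P → Q) is (Q → P). It is not in general equivalent to the original.
Here P = 'it is snowing' and Q = '(the temperature is at or below freezing)'.

If (the temperature is at or below freezing), then it is snowing.


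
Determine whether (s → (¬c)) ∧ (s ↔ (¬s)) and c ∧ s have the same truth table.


Compare truth tables:
c | s | φ | ψ
-------------
F | F | F | F
T | F | F | F
F | T | F | F
T | T | F | T
They differ at row 4 (c=T, s=T): φ=F but ψ=T.

No, they are not logically equivalent.


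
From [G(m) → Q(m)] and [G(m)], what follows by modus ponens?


Modus ponens: from (P → Q) and P, infer Q.
P = 'G(m)' is asserted, and P → Q holds, so Q follows.

Q(m).


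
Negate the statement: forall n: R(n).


¬(forall x: φ) = exists x: ¬φ, and ¬(exists x: φ) = forall x: ¬φ.
Apply to the universal statement.

exists n: ~(R(n))


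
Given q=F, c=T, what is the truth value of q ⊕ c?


Exclusive or is true when exactly one operand is true.
Substitute: q=F, c=T.
F ⊕ T evaluates to T.

T


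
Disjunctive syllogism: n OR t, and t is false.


Disjunctive syllogism: from (P ∨ Q) and ¬P, infer Q.
One disjunct, 't', is ruled out; the other must hold.

n


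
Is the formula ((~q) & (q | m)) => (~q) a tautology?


Build the truth table over {m, q}:
m | q | φ
---------
False | False | True
True | False | True
False | True | True
True | True | True
Every row evaluates to true.

Yes, it is a tautology.


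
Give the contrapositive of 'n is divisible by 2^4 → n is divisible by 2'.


The contrapositive of (P → Q) is (¬Q → ¬P); it is logically equivalent to the original.
Here P = 'n is divisible by 2^4' and Q = 'n is divisible by 2'.

If not (n is divisible by 2), then not (n is divisible by 2^4).


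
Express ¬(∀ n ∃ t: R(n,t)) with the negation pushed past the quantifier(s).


Negation flips each quantifier (∀↔∃) and negates the inner predicate.
¬(∀ n ∃ t: φ) = ∃ n ∀ t: ¬φ.

∃ n ∀ t: ¬(R(n,t))


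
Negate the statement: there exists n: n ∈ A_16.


¬(for all x: φ) = there exists x: ¬φ, and ¬(there exists x: φ) = for all x: ¬φ.
Apply to the existential statement.

for all n: NOT(n ∈ A_16)


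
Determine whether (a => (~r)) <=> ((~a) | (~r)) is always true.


Build the truth table over {a, r}:
a | r | φ
---------
False | False | True
True | False | True
False | True | True
True | True | True
Every row evaluates to true.

Yes, it is a tautology.


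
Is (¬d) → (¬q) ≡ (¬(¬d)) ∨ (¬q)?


Compare truth tables:
d | q | φ | ψ
-------------
F | F | T | T
T | F | T | T
F | T | F | F
T | T | T | T
The columns φ and ψ agree on every row.

Yes, they are logically equivalent.


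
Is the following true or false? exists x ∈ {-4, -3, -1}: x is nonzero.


Evaluate the predicate on each element: -4:True, -3:True, -1:True.
Witness x = -4 satisfies the predicate.

True


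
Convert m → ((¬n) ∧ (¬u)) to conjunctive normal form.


Step 1: Rewrite m → ((¬n) ∧ (¬u)) as ¬m ∨ ((¬n) ∧ (¬u)).
Step 2: Distribute ∨ over ∧.

((¬m) ∨ (¬n)) ∧ ((¬m) ∨ (¬u))


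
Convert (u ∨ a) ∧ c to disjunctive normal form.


Step 1: Distribute ∧ over ∨: (u ∨ a) ∧ c = (u ∧ c) ∨ (a ∧ c).

(u ∧ c) ∨ (a ∧ c)


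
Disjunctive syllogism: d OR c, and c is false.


Disjunctive syllogism: from (P ∨ Q) and ¬P, infer Q.
One disjunct, 'c', is ruled out; the other must hold.

d


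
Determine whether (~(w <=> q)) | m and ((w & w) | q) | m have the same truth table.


Compare truth tables:
m | q | w | φ | ψ
-----------------
False | False | False | False | False
True | False | False | True | True
False | True | False | True | True
True | True | False | True | True
False | False | True | True | True
True | False | True | True | True
False | True | True | False | True
True | True | True | True | True
They differ at row 7 (m=False, q=True, w=True): φ=False but ψ=True.

No, they are not logically equivalent.


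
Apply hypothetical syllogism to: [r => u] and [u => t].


Hypothetical syllogism: from (P → Q) and (Q → R), infer (P → R).
Chain the two implications through the shared middle term 'u'.

r => t


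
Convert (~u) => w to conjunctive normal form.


Step 1: Rewrite (¬u) → w as ¬(¬u) ∨ w.
Step 2: Eliminate any double negations (¬¬X = X).

u | w


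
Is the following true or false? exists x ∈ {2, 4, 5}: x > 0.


Evaluate the predicate on each element: 2:True, 4:True, 5:True.
Witness x = 2 satisfies the predicate.

True


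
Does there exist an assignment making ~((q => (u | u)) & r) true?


Search for a satisfying assignment over {q, r, u}.
Try q=False, r=False, u=False: the formula evaluates to True.
A satisfying assignment exists.

Satisfiable.


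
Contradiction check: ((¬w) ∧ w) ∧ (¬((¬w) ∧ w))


Truth table over {w}:
w | φ
-----
F | F
T | F
Every row is false.

Yes, it is a contradiction.


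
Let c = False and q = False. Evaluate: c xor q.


Exclusive or is true when exactly one operand is true.
Substitute: c=False, q=False.
False xor False evaluates to False.

False


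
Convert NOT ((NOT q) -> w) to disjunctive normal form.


Step 1: Rewrite implication then negate: ¬(¬(¬q) ∨ w) = (¬q) ∧ ¬w.

(NOT q) AND (NOT w)


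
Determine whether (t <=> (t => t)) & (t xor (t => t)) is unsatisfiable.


Truth table over {t}:
t | φ
-----
False | False
True | False
Every row is false.

Yes, it is a contradiction.


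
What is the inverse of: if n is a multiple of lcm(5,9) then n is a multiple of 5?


The inverse of (P → Q) is (¬P → ¬Q). It is equivalent to the converse, not to the original.
Here P = 'n is a multiple of lcm(5,9)' and Q = 'n is a multiple of 5'.

If not (n is a multiple of lcm(5,9)), then not (n is a multiple of 5).


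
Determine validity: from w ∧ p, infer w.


This matches the form of conjunction elimination: the conclusion follows in every model of the premises.

Valid.


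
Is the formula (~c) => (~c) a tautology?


Build the truth table over {c}:
c | φ
-----
False | True
True | True
Every row evaluates to true.

Yes, it is a tautology.


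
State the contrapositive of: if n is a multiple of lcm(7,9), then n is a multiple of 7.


The contrapositive of (P → Q) is (¬Q → ¬P); it is logically equivalent to the original.
Here P = 'n is a multiple of lcm(7,9)' and Q = 'n is a multiple of 7'.

If not (n is a multiple of 7), then not (n is a multiple of lcm(7,9)).


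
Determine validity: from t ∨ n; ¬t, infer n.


This matches the form of disjunctive syllogism: the conclusion follows in every model of the premises.

Valid.


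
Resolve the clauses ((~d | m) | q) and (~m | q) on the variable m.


The clauses contain complementary literals m and ~m.
Resolution eliminates this pair and disjoins the remaining literals (merging duplicates).

(~d | q)


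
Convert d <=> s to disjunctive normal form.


Step 1: d ↔ s is true exactly when both agree: (d ∧ s) ∨ (¬d ∧ ¬s).

(d & s) | ((~d) & (~s))


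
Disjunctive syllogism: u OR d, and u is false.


Disjunctive syllogism: from (P ∨ Q) and ¬P, infer Q.
One disjunct, 'u', is ruled out; the other must hold.

d


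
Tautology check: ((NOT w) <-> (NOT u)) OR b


Build the truth table over {b, u, w}:
b | u | w | φ
-------------
F | F | F | T
T | F | F | T
F | T | F | F
T | T | F | T
F | F | T | F
T | F | T | T
F | T | T | T
T | T | T | T
Counterexample at row 3: with b=F, u=T, w=F, the formula is F.

No, it is not a tautology.


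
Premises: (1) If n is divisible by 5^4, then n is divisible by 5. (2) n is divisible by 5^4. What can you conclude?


Modus ponens: from (P → Q) and P, infer Q.
P = 'n is divisible by 5^4' is asserted, and P → Q holds, so Q follows.

n is divisible by 5.


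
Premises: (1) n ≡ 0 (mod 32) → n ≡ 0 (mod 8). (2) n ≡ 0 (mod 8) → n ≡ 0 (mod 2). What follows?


Hypothetical syllogism: from (P → Q) and (Q → R), infer (P → R).
Chain the two implications through the shared middle term 'n ≡ 0 (mod 8)'.

n ≡ 0 (mod 32) → n ≡ 0 (mod 2)


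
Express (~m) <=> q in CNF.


Step 1: Rewrite (¬m) ↔ q as ((¬m) → q) ∧ (q → (¬m)).
Step 2: Rewrite each implication as a disjunction.
Step 3: Eliminate any double negations (¬¬X = X).

(m | q) & ((~q) | (~m))


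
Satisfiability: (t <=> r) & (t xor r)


Check all 4 assignments over {r, t}:
r | t | φ
---------
False | False | False
True | False | False
False | True | False
True | True | False
No assignment makes the formula true.

Unsatisfiable.


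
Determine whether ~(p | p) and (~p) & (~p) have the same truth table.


Compare truth tables:
p | φ | ψ
---------
False | True | True
True | False | False
The columns φ and ψ agree on every row.

Yes, they are logically equivalent.


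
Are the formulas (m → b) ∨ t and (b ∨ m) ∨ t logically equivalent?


Compare truth tables:
b | m | t | φ | ψ
-----------------
F | F | F | T | F
T | F | F | T | T
F | T | F | F | T
T | T | F | T | T
F | F | T | T | T
T | F | T | T | T
F | T | T | T | T
T | T | T | T | T
They differ at row 1 (b=F, m=F, t=F): φ=T but ψ=F.

No, they are not logically equivalent.


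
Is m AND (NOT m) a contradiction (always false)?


Truth table over {m}:
m | φ
-----
F | F
T | F
Every row is false.

Yes, it is a contradiction.


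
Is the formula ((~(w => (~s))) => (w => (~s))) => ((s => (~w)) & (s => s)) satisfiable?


Search for a satisfying assignment over {s, w}.
Try s=False, w=False: the formula evaluates to True.
A satisfying assignment exists.

Satisfiable.


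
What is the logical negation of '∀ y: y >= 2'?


¬(∀ x: φ) = ∃ x: ¬φ, and ¬(∃ x: φ) = ∀ x: ¬φ.
Apply to the universal statement.

∃ y: ¬(y >= 2)


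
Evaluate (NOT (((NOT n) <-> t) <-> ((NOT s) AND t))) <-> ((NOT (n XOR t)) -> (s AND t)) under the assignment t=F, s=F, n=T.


Substitute t=F, s=F, n=T:
… (earlier sub-steps elided)
(NOT n) <-> t = F <-> F = T
NOT s = T
(NOT s) AND t = T AND F = F
((NOT n) <-> t) <-> ((NOT s) AND t) = T <-> F = F
NOT (((NOT n) <-> t) <-> ((NOT s) AND t)) = T
n XOR t = T XOR F = T
NOT (n XOR t) = F
s AND t = F AND F = F
(NOT (n XOR t)) -> (s AND t) = F -> F = T
(NOT (((NOT n) <-> t) <-> ((NOT s) AND t))) <-> ((NOT (n XOR t)) -> (s AND t)) = T <-> T = T

T


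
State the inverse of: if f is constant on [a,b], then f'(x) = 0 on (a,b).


The inverse of (P → Q) is (¬P → ¬Q). It is equivalent to the converse, not to the original.
Here P = 'f is constant on [a,b]' and Q = 'f'(x) = 0 on (a,b)'.

If not (f is constant on [a,b]), then not (f'(x) = 0 on (a,b)).


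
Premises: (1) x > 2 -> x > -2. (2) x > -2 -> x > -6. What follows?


Hypothetical syllogism: from (P → Q) and (Q → R), infer (P → R).
Chain the two implications through the shared middle term 'x > -2'.

x > 2 -> x > -6


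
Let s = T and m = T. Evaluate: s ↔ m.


Biconditional is true when both operands have the same truth value.
Substitute: s=T, m=T.
T ↔ T evaluates to T.

T


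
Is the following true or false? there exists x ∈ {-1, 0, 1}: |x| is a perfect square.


Evaluate the predicate on each element: -1:T, 0:T, 1:T.
Witness x = -1 satisfies the predicate.

T


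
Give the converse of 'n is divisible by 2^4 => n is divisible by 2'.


The converse of (P → Q) is (Q → P). It is not in general equivalent to the original.
Here P = 'n is divisible by 2^4' and Q = 'n is divisible by 2'.

If n is divisible by 2, then n is divisible by 2^4.


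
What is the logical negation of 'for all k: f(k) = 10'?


¬(for all x: φ) = there exists x: ¬φ, and ¬(there exists x: φ) = for all x: ¬φ.
Apply to the universal statement.

there exists k: NOT(f(k) = 10)


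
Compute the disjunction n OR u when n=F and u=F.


Disjunction is false only when both operands are false.
Substitute: n=F, u=F.
F OR F evaluates to F.

F


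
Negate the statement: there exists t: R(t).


¬(for all x: φ) = there exists x: ¬φ, and ¬(there exists x: φ) = for all x: ¬φ.
Apply to the existential statement.

for all t: NOT(R(t))


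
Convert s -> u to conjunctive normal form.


Step 1: Rewrite s → u as ¬s ∨ u.

(NOT s) OR u


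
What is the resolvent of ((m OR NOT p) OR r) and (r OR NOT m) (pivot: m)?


The clauses contain complementary literals m and NOTm.
Resolution eliminates this pair and disjoins the remaining literals (merging duplicates).

(NOT p OR r)


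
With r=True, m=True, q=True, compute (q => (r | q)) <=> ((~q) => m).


Substitute r=True, m=True, q=True:
r | q = True | True = True
q => (r | q) = True => True = True
~q = False
(~q) => m = False => True = True
(q => (r | q)) <=> ((~q) => m) = True <=> True = True

True


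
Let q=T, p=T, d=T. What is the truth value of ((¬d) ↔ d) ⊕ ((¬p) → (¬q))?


Substitute q=T, p=T, d=T:
¬d = F
(¬d) ↔ d = F ↔ T = F
¬p = F
¬q = F
(¬p) → (¬q) = F → F = T
((¬d) ↔ d) ⊕ ((¬p) → (¬q)) = F ⊕ T = T

T


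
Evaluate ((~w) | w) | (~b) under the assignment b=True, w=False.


Substitute b=True, w=False:
~w = True
(~w) | w = True | False = True
~b = False
((~w) | w) | (~b) = True | False = True

True
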